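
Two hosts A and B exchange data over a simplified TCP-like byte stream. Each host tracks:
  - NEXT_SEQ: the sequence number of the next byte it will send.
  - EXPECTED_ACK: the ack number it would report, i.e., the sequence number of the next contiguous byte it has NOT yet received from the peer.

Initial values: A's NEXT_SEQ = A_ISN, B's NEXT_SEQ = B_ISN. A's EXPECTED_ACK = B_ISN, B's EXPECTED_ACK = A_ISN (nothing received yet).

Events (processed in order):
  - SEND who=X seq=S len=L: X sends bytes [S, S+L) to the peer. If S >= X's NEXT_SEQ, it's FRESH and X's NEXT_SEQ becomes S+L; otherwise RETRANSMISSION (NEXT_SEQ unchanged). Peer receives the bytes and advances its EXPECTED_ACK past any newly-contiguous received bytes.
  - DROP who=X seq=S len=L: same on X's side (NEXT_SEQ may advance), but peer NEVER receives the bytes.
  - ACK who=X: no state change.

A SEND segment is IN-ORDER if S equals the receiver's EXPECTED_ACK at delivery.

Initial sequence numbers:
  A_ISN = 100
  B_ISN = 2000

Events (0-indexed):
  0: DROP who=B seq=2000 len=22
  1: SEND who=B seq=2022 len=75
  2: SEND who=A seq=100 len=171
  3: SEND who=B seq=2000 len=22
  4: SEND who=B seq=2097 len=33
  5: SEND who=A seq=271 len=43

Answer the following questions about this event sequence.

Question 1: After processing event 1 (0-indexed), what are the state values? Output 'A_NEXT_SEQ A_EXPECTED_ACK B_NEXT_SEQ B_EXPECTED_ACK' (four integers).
After event 0: A_seq=100 A_ack=2000 B_seq=2022 B_ack=100
After event 1: A_seq=100 A_ack=2000 B_seq=2097 B_ack=100

100 2000 2097 100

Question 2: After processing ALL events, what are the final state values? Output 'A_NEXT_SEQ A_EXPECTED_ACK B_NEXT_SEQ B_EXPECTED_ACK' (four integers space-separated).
After event 0: A_seq=100 A_ack=2000 B_seq=2022 B_ack=100
After event 1: A_seq=100 A_ack=2000 B_seq=2097 B_ack=100
After event 2: A_seq=271 A_ack=2000 B_seq=2097 B_ack=271
After event 3: A_seq=271 A_ack=2097 B_seq=2097 B_ack=271
After event 4: A_seq=271 A_ack=2130 B_seq=2130 B_ack=271
After event 5: A_seq=314 A_ack=2130 B_seq=2130 B_ack=314

Answer: 314 2130 2130 314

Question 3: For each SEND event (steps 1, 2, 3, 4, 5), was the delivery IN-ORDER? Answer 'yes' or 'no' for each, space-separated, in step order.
Answer: no yes yes yes yes

Derivation:
Step 1: SEND seq=2022 -> out-of-order
Step 2: SEND seq=100 -> in-order
Step 3: SEND seq=2000 -> in-order
Step 4: SEND seq=2097 -> in-order
Step 5: SEND seq=271 -> in-order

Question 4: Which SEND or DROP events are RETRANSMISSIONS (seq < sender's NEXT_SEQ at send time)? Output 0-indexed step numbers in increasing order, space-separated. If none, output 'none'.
Answer: 3

Derivation:
Step 0: DROP seq=2000 -> fresh
Step 1: SEND seq=2022 -> fresh
Step 2: SEND seq=100 -> fresh
Step 3: SEND seq=2000 -> retransmit
Step 4: SEND seq=2097 -> fresh
Step 5: SEND seq=271 -> fresh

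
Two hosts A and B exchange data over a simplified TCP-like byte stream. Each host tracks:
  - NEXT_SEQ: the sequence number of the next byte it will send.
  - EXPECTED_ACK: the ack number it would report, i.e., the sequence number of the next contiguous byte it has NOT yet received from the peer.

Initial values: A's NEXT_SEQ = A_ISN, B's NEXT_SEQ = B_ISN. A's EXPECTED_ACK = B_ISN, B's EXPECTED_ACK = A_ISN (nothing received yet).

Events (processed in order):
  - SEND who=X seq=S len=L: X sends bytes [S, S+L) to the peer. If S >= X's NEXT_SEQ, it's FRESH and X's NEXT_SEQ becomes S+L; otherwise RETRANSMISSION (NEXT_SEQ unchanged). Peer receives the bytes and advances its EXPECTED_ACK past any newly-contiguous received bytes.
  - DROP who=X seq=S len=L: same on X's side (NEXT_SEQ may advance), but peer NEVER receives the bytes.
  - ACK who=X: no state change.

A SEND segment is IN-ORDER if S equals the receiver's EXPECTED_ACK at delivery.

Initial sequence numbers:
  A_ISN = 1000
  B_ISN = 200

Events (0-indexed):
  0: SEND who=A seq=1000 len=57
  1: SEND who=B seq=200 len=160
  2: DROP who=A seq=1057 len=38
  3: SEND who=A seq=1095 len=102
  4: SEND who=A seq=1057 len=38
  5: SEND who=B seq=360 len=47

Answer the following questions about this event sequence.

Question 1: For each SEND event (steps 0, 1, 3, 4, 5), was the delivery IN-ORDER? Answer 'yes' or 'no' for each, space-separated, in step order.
Step 0: SEND seq=1000 -> in-order
Step 1: SEND seq=200 -> in-order
Step 3: SEND seq=1095 -> out-of-order
Step 4: SEND seq=1057 -> in-order
Step 5: SEND seq=360 -> in-order

Answer: yes yes no yes yes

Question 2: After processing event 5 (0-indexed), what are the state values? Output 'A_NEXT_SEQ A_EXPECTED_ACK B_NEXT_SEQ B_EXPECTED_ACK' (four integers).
After event 0: A_seq=1057 A_ack=200 B_seq=200 B_ack=1057
After event 1: A_seq=1057 A_ack=360 B_seq=360 B_ack=1057
After event 2: A_seq=1095 A_ack=360 B_seq=360 B_ack=1057
After event 3: A_seq=1197 A_ack=360 B_seq=360 B_ack=1057
After event 4: A_seq=1197 A_ack=360 B_seq=360 B_ack=1197
After event 5: A_seq=1197 A_ack=407 B_seq=407 B_ack=1197

1197 407 407 1197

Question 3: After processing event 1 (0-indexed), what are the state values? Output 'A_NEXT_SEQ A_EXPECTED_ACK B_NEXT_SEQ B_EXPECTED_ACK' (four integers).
After event 0: A_seq=1057 A_ack=200 B_seq=200 B_ack=1057
After event 1: A_seq=1057 A_ack=360 B_seq=360 B_ack=1057

1057 360 360 1057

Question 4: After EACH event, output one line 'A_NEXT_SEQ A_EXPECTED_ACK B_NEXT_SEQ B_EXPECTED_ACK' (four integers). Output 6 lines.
1057 200 200 1057
1057 360 360 1057
1095 360 360 1057
1197 360 360 1057
1197 360 360 1197
1197 407 407 1197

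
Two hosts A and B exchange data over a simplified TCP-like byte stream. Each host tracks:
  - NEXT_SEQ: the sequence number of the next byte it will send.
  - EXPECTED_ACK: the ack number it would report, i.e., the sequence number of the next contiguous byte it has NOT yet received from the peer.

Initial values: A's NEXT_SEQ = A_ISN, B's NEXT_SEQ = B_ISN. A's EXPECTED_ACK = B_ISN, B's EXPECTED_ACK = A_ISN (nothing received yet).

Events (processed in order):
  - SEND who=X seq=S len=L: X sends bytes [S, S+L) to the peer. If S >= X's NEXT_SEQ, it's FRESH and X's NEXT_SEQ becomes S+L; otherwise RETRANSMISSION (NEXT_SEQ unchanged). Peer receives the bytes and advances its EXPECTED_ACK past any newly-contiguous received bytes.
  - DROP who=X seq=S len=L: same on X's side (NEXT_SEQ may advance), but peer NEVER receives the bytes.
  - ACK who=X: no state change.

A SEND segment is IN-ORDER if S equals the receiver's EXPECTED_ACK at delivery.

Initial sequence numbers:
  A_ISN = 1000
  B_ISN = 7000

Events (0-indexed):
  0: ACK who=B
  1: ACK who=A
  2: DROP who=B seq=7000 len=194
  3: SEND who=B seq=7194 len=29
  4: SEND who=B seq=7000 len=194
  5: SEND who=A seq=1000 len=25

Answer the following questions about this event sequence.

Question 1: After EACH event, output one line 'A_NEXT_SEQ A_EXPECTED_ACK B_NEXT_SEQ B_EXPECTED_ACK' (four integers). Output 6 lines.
1000 7000 7000 1000
1000 7000 7000 1000
1000 7000 7194 1000
1000 7000 7223 1000
1000 7223 7223 1000
1025 7223 7223 1025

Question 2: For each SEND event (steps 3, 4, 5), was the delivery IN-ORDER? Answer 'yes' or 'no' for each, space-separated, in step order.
Step 3: SEND seq=7194 -> out-of-order
Step 4: SEND seq=7000 -> in-order
Step 5: SEND seq=1000 -> in-order

Answer: no yes yes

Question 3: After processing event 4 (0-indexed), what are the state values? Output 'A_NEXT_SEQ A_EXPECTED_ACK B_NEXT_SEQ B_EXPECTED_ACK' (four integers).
After event 0: A_seq=1000 A_ack=7000 B_seq=7000 B_ack=1000
After event 1: A_seq=1000 A_ack=7000 B_seq=7000 B_ack=1000
After event 2: A_seq=1000 A_ack=7000 B_seq=7194 B_ack=1000
After event 3: A_seq=1000 A_ack=7000 B_seq=7223 B_ack=1000
After event 4: A_seq=1000 A_ack=7223 B_seq=7223 B_ack=1000

1000 7223 7223 1000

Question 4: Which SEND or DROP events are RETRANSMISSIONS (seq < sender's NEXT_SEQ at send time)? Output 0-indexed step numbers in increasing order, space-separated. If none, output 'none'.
Step 2: DROP seq=7000 -> fresh
Step 3: SEND seq=7194 -> fresh
Step 4: SEND seq=7000 -> retransmit
Step 5: SEND seq=1000 -> fresh

Answer: 4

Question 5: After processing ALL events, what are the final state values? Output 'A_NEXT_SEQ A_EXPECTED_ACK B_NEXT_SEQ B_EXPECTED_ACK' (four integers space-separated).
Answer: 1025 7223 7223 1025

Derivation:
After event 0: A_seq=1000 A_ack=7000 B_seq=7000 B_ack=1000
After event 1: A_seq=1000 A_ack=7000 B_seq=7000 B_ack=1000
After event 2: A_seq=1000 A_ack=7000 B_seq=7194 B_ack=1000
After event 3: A_seq=1000 A_ack=7000 B_seq=7223 B_ack=1000
After event 4: A_seq=1000 A_ack=7223 B_seq=7223 B_ack=1000
After event 5: A_seq=1025 A_ack=7223 B_seq=7223 B_ack=1025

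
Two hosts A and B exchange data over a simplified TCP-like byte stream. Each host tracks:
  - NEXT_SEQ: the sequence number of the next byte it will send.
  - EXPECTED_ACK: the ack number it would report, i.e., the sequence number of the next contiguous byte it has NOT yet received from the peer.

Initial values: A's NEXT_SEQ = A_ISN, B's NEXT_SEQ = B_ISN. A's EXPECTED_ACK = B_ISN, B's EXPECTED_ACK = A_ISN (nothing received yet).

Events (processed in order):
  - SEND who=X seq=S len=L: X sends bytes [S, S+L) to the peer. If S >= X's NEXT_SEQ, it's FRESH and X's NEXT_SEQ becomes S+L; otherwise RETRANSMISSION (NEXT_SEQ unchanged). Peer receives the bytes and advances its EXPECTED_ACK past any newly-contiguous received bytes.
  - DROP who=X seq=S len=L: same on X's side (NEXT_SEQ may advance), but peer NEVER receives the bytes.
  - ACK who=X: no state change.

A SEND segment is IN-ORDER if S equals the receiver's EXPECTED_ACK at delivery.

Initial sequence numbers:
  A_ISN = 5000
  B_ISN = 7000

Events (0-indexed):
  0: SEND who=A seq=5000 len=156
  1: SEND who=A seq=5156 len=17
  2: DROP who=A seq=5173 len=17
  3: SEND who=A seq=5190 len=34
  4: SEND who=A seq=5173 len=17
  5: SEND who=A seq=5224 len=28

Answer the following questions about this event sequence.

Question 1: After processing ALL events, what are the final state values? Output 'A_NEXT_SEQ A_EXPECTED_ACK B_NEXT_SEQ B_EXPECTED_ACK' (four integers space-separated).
Answer: 5252 7000 7000 5252

Derivation:
After event 0: A_seq=5156 A_ack=7000 B_seq=7000 B_ack=5156
After event 1: A_seq=5173 A_ack=7000 B_seq=7000 B_ack=5173
After event 2: A_seq=5190 A_ack=7000 B_seq=7000 B_ack=5173
After event 3: A_seq=5224 A_ack=7000 B_seq=7000 B_ack=5173
After event 4: A_seq=5224 A_ack=7000 B_seq=7000 B_ack=5224
After event 5: A_seq=5252 A_ack=7000 B_seq=7000 B_ack=5252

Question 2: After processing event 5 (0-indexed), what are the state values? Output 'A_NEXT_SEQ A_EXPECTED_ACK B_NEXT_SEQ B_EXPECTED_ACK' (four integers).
After event 0: A_seq=5156 A_ack=7000 B_seq=7000 B_ack=5156
After event 1: A_seq=5173 A_ack=7000 B_seq=7000 B_ack=5173
After event 2: A_seq=5190 A_ack=7000 B_seq=7000 B_ack=5173
After event 3: A_seq=5224 A_ack=7000 B_seq=7000 B_ack=5173
After event 4: A_seq=5224 A_ack=7000 B_seq=7000 B_ack=5224
After event 5: A_seq=5252 A_ack=7000 B_seq=7000 B_ack=5252

5252 7000 7000 5252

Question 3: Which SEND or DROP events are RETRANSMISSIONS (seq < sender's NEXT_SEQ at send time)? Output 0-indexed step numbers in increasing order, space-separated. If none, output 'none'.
Step 0: SEND seq=5000 -> fresh
Step 1: SEND seq=5156 -> fresh
Step 2: DROP seq=5173 -> fresh
Step 3: SEND seq=5190 -> fresh
Step 4: SEND seq=5173 -> retransmit
Step 5: SEND seq=5224 -> fresh

Answer: 4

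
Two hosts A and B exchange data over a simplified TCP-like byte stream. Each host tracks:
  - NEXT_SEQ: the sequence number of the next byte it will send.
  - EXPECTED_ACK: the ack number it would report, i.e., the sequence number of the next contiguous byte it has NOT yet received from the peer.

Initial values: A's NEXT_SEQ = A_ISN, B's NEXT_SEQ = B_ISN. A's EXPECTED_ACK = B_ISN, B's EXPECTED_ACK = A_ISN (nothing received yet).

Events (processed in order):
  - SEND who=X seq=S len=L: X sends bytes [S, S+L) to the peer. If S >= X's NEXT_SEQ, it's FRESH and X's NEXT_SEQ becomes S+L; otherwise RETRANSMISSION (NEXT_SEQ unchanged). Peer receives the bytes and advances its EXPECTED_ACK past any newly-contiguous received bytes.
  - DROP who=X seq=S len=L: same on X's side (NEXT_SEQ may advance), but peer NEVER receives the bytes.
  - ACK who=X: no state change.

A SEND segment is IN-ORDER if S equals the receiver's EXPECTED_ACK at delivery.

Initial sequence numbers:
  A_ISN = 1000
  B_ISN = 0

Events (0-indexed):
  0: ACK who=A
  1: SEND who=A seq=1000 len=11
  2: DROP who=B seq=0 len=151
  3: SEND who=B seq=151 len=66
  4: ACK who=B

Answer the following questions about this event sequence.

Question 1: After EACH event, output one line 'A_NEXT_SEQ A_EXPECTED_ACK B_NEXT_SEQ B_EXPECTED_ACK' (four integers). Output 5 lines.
1000 0 0 1000
1011 0 0 1011
1011 0 151 1011
1011 0 217 1011
1011 0 217 1011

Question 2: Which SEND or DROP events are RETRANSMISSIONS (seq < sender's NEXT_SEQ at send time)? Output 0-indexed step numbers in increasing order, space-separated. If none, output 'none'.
Answer: none

Derivation:
Step 1: SEND seq=1000 -> fresh
Step 2: DROP seq=0 -> fresh
Step 3: SEND seq=151 -> fresh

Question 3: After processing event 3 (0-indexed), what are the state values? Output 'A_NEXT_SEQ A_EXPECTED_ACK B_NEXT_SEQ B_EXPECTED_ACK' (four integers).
After event 0: A_seq=1000 A_ack=0 B_seq=0 B_ack=1000
After event 1: A_seq=1011 A_ack=0 B_seq=0 B_ack=1011
After event 2: A_seq=1011 A_ack=0 B_seq=151 B_ack=1011
After event 3: A_seq=1011 A_ack=0 B_seq=217 B_ack=1011

1011 0 217 1011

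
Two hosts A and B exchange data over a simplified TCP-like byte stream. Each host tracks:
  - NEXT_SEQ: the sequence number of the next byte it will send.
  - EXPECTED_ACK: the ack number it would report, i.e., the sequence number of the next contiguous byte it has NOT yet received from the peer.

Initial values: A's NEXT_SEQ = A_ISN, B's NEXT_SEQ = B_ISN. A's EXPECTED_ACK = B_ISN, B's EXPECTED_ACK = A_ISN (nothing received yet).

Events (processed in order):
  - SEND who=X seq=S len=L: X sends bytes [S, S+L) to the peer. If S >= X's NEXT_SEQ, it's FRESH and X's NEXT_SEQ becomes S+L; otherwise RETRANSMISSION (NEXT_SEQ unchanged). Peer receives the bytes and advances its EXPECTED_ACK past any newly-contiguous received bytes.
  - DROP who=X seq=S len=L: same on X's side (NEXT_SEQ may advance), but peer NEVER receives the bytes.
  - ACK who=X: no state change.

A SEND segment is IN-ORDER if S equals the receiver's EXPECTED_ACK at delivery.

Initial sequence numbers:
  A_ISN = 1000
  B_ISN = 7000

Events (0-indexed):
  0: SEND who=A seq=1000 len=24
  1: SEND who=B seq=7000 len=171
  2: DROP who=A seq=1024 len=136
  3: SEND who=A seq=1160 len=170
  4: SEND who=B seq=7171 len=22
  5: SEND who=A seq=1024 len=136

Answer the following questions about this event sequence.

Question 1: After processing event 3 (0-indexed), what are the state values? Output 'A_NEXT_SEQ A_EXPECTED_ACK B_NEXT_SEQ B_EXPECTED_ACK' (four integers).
After event 0: A_seq=1024 A_ack=7000 B_seq=7000 B_ack=1024
After event 1: A_seq=1024 A_ack=7171 B_seq=7171 B_ack=1024
After event 2: A_seq=1160 A_ack=7171 B_seq=7171 B_ack=1024
After event 3: A_seq=1330 A_ack=7171 B_seq=7171 B_ack=1024

1330 7171 7171 1024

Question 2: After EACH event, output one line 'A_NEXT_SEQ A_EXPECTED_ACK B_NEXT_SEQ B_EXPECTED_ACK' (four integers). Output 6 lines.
1024 7000 7000 1024
1024 7171 7171 1024
1160 7171 7171 1024
1330 7171 7171 1024
1330 7193 7193 1024
1330 7193 7193 1330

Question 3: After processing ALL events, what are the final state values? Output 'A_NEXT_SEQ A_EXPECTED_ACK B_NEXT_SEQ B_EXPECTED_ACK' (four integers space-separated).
After event 0: A_seq=1024 A_ack=7000 B_seq=7000 B_ack=1024
After event 1: A_seq=1024 A_ack=7171 B_seq=7171 B_ack=1024
After event 2: A_seq=1160 A_ack=7171 B_seq=7171 B_ack=1024
After event 3: A_seq=1330 A_ack=7171 B_seq=7171 B_ack=1024
After event 4: A_seq=1330 A_ack=7193 B_seq=7193 B_ack=1024
After event 5: A_seq=1330 A_ack=7193 B_seq=7193 B_ack=1330

Answer: 1330 7193 7193 1330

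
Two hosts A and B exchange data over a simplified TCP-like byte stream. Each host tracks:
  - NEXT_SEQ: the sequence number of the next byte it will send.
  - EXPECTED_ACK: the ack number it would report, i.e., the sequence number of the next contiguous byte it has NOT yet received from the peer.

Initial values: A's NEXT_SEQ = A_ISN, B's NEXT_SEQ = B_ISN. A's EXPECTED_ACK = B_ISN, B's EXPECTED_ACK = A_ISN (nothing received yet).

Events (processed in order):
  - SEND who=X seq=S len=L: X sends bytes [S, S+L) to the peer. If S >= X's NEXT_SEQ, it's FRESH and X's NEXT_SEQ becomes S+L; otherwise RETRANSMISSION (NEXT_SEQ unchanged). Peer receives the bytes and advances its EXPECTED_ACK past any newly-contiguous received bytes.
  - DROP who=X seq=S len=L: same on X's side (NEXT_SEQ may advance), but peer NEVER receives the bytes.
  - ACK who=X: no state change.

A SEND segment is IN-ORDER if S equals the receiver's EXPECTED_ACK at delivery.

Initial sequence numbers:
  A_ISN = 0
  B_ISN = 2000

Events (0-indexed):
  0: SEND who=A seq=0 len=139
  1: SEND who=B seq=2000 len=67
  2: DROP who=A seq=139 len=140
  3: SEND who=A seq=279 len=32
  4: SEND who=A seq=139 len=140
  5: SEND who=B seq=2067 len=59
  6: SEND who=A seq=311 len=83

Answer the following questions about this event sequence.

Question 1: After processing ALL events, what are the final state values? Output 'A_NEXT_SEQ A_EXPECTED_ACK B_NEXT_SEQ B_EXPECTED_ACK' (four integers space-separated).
After event 0: A_seq=139 A_ack=2000 B_seq=2000 B_ack=139
After event 1: A_seq=139 A_ack=2067 B_seq=2067 B_ack=139
After event 2: A_seq=279 A_ack=2067 B_seq=2067 B_ack=139
After event 3: A_seq=311 A_ack=2067 B_seq=2067 B_ack=139
After event 4: A_seq=311 A_ack=2067 B_seq=2067 B_ack=311
After event 5: A_seq=311 A_ack=2126 B_seq=2126 B_ack=311
After event 6: A_seq=394 A_ack=2126 B_seq=2126 B_ack=394

Answer: 394 2126 2126 394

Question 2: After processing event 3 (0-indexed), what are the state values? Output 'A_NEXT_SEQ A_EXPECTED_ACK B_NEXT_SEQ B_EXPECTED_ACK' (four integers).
After event 0: A_seq=139 A_ack=2000 B_seq=2000 B_ack=139
After event 1: A_seq=139 A_ack=2067 B_seq=2067 B_ack=139
After event 2: A_seq=279 A_ack=2067 B_seq=2067 B_ack=139
After event 3: A_seq=311 A_ack=2067 B_seq=2067 B_ack=139

311 2067 2067 139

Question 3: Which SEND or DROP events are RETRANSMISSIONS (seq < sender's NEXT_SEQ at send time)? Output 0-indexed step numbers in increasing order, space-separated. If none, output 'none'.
Step 0: SEND seq=0 -> fresh
Step 1: SEND seq=2000 -> fresh
Step 2: DROP seq=139 -> fresh
Step 3: SEND seq=279 -> fresh
Step 4: SEND seq=139 -> retransmit
Step 5: SEND seq=2067 -> fresh
Step 6: SEND seq=311 -> fresh

Answer: 4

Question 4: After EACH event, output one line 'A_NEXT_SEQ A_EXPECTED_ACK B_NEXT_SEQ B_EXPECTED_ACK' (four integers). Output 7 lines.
139 2000 2000 139
139 2067 2067 139
279 2067 2067 139
311 2067 2067 139
311 2067 2067 311
311 2126 2126 311
394 2126 2126 394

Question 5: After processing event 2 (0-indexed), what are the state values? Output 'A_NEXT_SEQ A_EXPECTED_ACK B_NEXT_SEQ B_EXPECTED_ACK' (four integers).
After event 0: A_seq=139 A_ack=2000 B_seq=2000 B_ack=139
After event 1: A_seq=139 A_ack=2067 B_seq=2067 B_ack=139
After event 2: A_seq=279 A_ack=2067 B_seq=2067 B_ack=139

279 2067 2067 139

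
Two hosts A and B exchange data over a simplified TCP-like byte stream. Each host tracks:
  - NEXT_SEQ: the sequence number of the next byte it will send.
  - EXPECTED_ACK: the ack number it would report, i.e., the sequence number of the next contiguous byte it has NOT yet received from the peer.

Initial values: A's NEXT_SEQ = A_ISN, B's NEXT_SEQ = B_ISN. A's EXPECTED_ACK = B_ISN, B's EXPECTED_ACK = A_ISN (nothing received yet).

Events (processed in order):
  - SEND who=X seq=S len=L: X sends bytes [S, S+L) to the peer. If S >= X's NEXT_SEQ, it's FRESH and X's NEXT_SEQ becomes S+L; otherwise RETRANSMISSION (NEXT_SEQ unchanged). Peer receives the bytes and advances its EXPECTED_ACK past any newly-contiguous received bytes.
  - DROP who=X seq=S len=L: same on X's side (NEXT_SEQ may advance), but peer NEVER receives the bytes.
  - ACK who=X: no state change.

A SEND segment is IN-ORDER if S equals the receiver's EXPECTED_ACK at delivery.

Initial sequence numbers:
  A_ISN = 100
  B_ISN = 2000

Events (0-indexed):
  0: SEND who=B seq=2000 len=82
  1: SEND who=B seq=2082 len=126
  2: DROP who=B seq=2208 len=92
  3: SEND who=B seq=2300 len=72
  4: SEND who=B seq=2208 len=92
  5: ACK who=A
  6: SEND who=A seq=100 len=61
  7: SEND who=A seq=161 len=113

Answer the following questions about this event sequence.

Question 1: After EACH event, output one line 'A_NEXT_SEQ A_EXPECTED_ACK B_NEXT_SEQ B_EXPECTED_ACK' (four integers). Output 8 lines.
100 2082 2082 100
100 2208 2208 100
100 2208 2300 100
100 2208 2372 100
100 2372 2372 100
100 2372 2372 100
161 2372 2372 161
274 2372 2372 274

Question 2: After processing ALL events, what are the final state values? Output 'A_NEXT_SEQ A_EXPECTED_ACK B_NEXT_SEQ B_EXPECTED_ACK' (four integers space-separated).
After event 0: A_seq=100 A_ack=2082 B_seq=2082 B_ack=100
After event 1: A_seq=100 A_ack=2208 B_seq=2208 B_ack=100
After event 2: A_seq=100 A_ack=2208 B_seq=2300 B_ack=100
After event 3: A_seq=100 A_ack=2208 B_seq=2372 B_ack=100
After event 4: A_seq=100 A_ack=2372 B_seq=2372 B_ack=100
After event 5: A_seq=100 A_ack=2372 B_seq=2372 B_ack=100
After event 6: A_seq=161 A_ack=2372 B_seq=2372 B_ack=161
After event 7: A_seq=274 A_ack=2372 B_seq=2372 B_ack=274

Answer: 274 2372 2372 274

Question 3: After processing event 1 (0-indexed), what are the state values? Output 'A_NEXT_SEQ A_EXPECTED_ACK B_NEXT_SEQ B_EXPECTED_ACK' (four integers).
After event 0: A_seq=100 A_ack=2082 B_seq=2082 B_ack=100
After event 1: A_seq=100 A_ack=2208 B_seq=2208 B_ack=100

100 2208 2208 100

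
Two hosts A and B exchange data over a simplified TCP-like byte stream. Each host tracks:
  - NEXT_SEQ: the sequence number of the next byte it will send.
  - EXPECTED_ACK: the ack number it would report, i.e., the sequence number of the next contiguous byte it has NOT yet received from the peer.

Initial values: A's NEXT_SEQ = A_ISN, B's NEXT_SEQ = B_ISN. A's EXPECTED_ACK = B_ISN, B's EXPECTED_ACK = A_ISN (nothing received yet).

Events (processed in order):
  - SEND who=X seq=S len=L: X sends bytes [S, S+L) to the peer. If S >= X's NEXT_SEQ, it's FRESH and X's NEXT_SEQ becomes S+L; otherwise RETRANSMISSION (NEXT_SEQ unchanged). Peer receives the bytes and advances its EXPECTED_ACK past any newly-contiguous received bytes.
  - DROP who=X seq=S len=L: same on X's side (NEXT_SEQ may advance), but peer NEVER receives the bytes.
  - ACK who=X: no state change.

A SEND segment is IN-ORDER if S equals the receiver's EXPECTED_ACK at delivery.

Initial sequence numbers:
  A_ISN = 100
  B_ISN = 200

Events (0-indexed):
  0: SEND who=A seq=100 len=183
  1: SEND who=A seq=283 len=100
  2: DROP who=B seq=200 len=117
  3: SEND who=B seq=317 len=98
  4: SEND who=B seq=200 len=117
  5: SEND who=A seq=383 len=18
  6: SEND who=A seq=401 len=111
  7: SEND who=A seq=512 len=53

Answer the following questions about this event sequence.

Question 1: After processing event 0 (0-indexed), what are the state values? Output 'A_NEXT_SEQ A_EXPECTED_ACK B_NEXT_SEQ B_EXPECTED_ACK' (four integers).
After event 0: A_seq=283 A_ack=200 B_seq=200 B_ack=283

283 200 200 283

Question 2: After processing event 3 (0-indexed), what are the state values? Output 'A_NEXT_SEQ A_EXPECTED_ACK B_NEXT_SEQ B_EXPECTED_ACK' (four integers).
After event 0: A_seq=283 A_ack=200 B_seq=200 B_ack=283
After event 1: A_seq=383 A_ack=200 B_seq=200 B_ack=383
After event 2: A_seq=383 A_ack=200 B_seq=317 B_ack=383
After event 3: A_seq=383 A_ack=200 B_seq=415 B_ack=383

383 200 415 383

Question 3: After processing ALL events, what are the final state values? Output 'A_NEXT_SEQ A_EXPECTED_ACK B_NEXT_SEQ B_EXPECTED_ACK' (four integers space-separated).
Answer: 565 415 415 565

Derivation:
After event 0: A_seq=283 A_ack=200 B_seq=200 B_ack=283
After event 1: A_seq=383 A_ack=200 B_seq=200 B_ack=383
After event 2: A_seq=383 A_ack=200 B_seq=317 B_ack=383
After event 3: A_seq=383 A_ack=200 B_seq=415 B_ack=383
After event 4: A_seq=383 A_ack=415 B_seq=415 B_ack=383
After event 5: A_seq=401 A_ack=415 B_seq=415 B_ack=401
After event 6: A_seq=512 A_ack=415 B_seq=415 B_ack=512
After event 7: A_seq=565 A_ack=415 B_seq=415 B_ack=565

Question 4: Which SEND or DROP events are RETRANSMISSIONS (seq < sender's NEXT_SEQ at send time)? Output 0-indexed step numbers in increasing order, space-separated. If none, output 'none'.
Step 0: SEND seq=100 -> fresh
Step 1: SEND seq=283 -> fresh
Step 2: DROP seq=200 -> fresh
Step 3: SEND seq=317 -> fresh
Step 4: SEND seq=200 -> retransmit
Step 5: SEND seq=383 -> fresh
Step 6: SEND seq=401 -> fresh
Step 7: SEND seq=512 -> fresh

Answer: 4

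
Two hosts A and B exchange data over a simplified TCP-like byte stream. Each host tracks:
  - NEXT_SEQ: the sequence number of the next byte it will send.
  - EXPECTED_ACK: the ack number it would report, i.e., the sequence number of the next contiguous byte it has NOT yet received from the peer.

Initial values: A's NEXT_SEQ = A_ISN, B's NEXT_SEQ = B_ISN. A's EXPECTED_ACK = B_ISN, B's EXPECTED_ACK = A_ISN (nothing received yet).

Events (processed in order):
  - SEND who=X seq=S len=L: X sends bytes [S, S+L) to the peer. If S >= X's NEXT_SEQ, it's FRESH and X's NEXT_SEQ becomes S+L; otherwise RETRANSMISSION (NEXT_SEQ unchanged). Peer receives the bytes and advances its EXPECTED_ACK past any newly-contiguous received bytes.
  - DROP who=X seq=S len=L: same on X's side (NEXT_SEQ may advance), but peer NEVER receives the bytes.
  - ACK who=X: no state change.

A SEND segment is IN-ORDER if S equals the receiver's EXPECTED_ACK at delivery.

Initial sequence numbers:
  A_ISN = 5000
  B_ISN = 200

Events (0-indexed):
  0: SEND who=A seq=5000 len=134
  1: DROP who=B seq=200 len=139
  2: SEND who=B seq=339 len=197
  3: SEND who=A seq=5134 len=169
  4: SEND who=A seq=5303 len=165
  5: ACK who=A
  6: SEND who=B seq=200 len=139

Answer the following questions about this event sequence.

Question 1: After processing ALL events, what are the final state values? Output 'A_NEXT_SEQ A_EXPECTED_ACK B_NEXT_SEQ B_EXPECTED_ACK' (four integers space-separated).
Answer: 5468 536 536 5468

Derivation:
After event 0: A_seq=5134 A_ack=200 B_seq=200 B_ack=5134
After event 1: A_seq=5134 A_ack=200 B_seq=339 B_ack=5134
After event 2: A_seq=5134 A_ack=200 B_seq=536 B_ack=5134
After event 3: A_seq=5303 A_ack=200 B_seq=536 B_ack=5303
After event 4: A_seq=5468 A_ack=200 B_seq=536 B_ack=5468
After event 5: A_seq=5468 A_ack=200 B_seq=536 B_ack=5468
After event 6: A_seq=5468 A_ack=536 B_seq=536 B_ack=5468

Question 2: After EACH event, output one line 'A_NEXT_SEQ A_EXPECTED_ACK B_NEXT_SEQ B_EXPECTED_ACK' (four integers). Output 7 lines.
5134 200 200 5134
5134 200 339 5134
5134 200 536 5134
5303 200 536 5303
5468 200 536 5468
5468 200 536 5468
5468 536 536 5468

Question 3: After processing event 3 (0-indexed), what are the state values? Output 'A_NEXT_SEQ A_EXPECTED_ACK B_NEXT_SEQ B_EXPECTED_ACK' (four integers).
After event 0: A_seq=5134 A_ack=200 B_seq=200 B_ack=5134
After event 1: A_seq=5134 A_ack=200 B_seq=339 B_ack=5134
After event 2: A_seq=5134 A_ack=200 B_seq=536 B_ack=5134
After event 3: A_seq=5303 A_ack=200 B_seq=536 B_ack=5303

5303 200 536 5303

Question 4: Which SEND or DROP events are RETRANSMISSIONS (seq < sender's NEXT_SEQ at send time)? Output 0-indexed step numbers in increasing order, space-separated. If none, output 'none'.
Step 0: SEND seq=5000 -> fresh
Step 1: DROP seq=200 -> fresh
Step 2: SEND seq=339 -> fresh
Step 3: SEND seq=5134 -> fresh
Step 4: SEND seq=5303 -> fresh
Step 6: SEND seq=200 -> retransmit

Answer: 6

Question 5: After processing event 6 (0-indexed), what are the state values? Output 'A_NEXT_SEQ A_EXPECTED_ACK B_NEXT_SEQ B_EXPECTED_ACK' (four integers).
After event 0: A_seq=5134 A_ack=200 B_seq=200 B_ack=5134
After event 1: A_seq=5134 A_ack=200 B_seq=339 B_ack=5134
After event 2: A_seq=5134 A_ack=200 B_seq=536 B_ack=5134
After event 3: A_seq=5303 A_ack=200 B_seq=536 B_ack=5303
After event 4: A_seq=5468 A_ack=200 B_seq=536 B_ack=5468
After event 5: A_seq=5468 A_ack=200 B_seq=536 B_ack=5468
After event 6: A_seq=5468 A_ack=536 B_seq=536 B_ack=5468

5468 536 536 5468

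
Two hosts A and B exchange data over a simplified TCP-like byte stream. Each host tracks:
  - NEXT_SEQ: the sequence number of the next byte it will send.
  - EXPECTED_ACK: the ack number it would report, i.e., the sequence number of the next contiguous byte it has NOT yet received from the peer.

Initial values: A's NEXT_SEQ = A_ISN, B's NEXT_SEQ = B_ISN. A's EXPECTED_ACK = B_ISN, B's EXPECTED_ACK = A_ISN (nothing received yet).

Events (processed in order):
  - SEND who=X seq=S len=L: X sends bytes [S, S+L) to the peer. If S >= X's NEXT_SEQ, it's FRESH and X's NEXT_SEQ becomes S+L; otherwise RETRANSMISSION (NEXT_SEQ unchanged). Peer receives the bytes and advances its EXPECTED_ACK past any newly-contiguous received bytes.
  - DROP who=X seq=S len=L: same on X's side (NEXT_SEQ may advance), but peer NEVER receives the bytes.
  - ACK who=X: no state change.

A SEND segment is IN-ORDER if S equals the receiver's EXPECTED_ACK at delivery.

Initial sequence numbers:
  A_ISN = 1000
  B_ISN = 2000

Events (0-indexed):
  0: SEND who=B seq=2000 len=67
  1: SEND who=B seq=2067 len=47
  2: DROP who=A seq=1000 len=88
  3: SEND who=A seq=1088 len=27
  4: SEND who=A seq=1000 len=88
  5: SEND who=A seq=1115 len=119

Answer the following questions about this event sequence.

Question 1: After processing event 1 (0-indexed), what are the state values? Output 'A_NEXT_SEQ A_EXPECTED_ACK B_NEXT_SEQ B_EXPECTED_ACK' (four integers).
After event 0: A_seq=1000 A_ack=2067 B_seq=2067 B_ack=1000
After event 1: A_seq=1000 A_ack=2114 B_seq=2114 B_ack=1000

1000 2114 2114 1000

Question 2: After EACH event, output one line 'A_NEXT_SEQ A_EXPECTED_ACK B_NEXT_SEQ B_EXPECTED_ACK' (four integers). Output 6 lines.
1000 2067 2067 1000
1000 2114 2114 1000
1088 2114 2114 1000
1115 2114 2114 1000
1115 2114 2114 1115
1234 2114 2114 1234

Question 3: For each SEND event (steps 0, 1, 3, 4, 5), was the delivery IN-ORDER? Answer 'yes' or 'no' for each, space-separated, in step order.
Answer: yes yes no yes yes

Derivation:
Step 0: SEND seq=2000 -> in-order
Step 1: SEND seq=2067 -> in-order
Step 3: SEND seq=1088 -> out-of-order
Step 4: SEND seq=1000 -> in-order
Step 5: SEND seq=1115 -> in-order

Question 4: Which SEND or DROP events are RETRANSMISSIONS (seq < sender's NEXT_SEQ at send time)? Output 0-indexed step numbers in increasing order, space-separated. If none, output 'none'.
Step 0: SEND seq=2000 -> fresh
Step 1: SEND seq=2067 -> fresh
Step 2: DROP seq=1000 -> fresh
Step 3: SEND seq=1088 -> fresh
Step 4: SEND seq=1000 -> retransmit
Step 5: SEND seq=1115 -> fresh

Answer: 4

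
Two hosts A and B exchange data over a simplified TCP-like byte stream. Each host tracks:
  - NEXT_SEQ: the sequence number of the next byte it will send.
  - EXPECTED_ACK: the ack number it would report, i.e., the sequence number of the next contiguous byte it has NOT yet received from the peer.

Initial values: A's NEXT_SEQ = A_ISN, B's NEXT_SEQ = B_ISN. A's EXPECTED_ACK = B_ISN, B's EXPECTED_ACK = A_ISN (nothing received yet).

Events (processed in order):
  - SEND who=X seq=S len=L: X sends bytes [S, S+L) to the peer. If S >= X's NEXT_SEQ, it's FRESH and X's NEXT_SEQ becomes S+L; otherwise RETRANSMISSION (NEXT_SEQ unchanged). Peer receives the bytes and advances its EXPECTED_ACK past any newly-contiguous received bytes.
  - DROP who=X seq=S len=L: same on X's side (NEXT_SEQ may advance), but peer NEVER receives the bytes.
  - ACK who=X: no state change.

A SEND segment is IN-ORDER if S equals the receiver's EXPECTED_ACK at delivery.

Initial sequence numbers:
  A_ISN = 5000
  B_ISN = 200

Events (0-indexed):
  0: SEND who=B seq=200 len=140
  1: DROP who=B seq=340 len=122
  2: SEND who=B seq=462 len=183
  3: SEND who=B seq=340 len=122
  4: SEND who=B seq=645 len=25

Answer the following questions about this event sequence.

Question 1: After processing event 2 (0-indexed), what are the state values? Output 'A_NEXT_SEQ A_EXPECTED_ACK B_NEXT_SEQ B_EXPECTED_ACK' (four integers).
After event 0: A_seq=5000 A_ack=340 B_seq=340 B_ack=5000
After event 1: A_seq=5000 A_ack=340 B_seq=462 B_ack=5000
After event 2: A_seq=5000 A_ack=340 B_seq=645 B_ack=5000

5000 340 645 5000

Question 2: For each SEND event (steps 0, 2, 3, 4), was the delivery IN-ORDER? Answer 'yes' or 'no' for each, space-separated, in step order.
Step 0: SEND seq=200 -> in-order
Step 2: SEND seq=462 -> out-of-order
Step 3: SEND seq=340 -> in-order
Step 4: SEND seq=645 -> in-order

Answer: yes no yes yes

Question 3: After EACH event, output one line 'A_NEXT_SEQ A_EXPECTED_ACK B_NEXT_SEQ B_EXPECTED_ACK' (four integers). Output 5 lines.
5000 340 340 5000
5000 340 462 5000
5000 340 645 5000
5000 645 645 5000
5000 670 670 5000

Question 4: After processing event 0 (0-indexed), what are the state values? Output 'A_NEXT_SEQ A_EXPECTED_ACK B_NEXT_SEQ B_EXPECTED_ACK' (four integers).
After event 0: A_seq=5000 A_ack=340 B_seq=340 B_ack=5000

5000 340 340 5000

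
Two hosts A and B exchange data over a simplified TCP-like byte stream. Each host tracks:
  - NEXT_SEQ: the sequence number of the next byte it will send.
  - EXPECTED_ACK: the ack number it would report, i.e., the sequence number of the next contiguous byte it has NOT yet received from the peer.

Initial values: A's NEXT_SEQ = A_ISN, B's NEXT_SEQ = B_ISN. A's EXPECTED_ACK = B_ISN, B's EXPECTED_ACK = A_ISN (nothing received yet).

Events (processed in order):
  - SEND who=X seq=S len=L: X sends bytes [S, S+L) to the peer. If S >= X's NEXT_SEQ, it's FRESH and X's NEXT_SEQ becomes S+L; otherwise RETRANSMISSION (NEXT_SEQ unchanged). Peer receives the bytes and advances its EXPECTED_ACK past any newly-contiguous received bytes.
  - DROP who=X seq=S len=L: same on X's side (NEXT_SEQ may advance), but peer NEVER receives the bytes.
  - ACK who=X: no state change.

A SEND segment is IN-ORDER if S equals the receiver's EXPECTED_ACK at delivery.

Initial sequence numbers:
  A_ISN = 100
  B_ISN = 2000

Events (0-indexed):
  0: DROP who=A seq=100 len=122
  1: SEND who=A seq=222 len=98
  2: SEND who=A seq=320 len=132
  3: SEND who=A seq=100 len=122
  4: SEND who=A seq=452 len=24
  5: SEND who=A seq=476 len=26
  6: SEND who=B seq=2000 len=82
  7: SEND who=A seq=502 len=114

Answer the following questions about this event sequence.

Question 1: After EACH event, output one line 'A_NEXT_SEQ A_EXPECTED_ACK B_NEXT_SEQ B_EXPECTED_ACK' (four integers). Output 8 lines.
222 2000 2000 100
320 2000 2000 100
452 2000 2000 100
452 2000 2000 452
476 2000 2000 476
502 2000 2000 502
502 2082 2082 502
616 2082 2082 616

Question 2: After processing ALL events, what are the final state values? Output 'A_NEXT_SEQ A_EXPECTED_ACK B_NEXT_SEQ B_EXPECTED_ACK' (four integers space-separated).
Answer: 616 2082 2082 616

Derivation:
After event 0: A_seq=222 A_ack=2000 B_seq=2000 B_ack=100
After event 1: A_seq=320 A_ack=2000 B_seq=2000 B_ack=100
After event 2: A_seq=452 A_ack=2000 B_seq=2000 B_ack=100
After event 3: A_seq=452 A_ack=2000 B_seq=2000 B_ack=452
After event 4: A_seq=476 A_ack=2000 B_seq=2000 B_ack=476
After event 5: A_seq=502 A_ack=2000 B_seq=2000 B_ack=502
After event 6: A_seq=502 A_ack=2082 B_seq=2082 B_ack=502
After event 7: A_seq=616 A_ack=2082 B_seq=2082 B_ack=616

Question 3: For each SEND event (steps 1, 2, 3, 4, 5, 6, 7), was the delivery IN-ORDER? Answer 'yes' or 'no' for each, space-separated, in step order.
Step 1: SEND seq=222 -> out-of-order
Step 2: SEND seq=320 -> out-of-order
Step 3: SEND seq=100 -> in-order
Step 4: SEND seq=452 -> in-order
Step 5: SEND seq=476 -> in-order
Step 6: SEND seq=2000 -> in-order
Step 7: SEND seq=502 -> in-order

Answer: no no yes yes yes yes yes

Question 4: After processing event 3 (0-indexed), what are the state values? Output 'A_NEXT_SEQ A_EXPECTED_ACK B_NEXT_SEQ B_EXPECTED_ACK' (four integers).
After event 0: A_seq=222 A_ack=2000 B_seq=2000 B_ack=100
After event 1: A_seq=320 A_ack=2000 B_seq=2000 B_ack=100
After event 2: A_seq=452 A_ack=2000 B_seq=2000 B_ack=100
After event 3: A_seq=452 A_ack=2000 B_seq=2000 B_ack=452

452 2000 2000 452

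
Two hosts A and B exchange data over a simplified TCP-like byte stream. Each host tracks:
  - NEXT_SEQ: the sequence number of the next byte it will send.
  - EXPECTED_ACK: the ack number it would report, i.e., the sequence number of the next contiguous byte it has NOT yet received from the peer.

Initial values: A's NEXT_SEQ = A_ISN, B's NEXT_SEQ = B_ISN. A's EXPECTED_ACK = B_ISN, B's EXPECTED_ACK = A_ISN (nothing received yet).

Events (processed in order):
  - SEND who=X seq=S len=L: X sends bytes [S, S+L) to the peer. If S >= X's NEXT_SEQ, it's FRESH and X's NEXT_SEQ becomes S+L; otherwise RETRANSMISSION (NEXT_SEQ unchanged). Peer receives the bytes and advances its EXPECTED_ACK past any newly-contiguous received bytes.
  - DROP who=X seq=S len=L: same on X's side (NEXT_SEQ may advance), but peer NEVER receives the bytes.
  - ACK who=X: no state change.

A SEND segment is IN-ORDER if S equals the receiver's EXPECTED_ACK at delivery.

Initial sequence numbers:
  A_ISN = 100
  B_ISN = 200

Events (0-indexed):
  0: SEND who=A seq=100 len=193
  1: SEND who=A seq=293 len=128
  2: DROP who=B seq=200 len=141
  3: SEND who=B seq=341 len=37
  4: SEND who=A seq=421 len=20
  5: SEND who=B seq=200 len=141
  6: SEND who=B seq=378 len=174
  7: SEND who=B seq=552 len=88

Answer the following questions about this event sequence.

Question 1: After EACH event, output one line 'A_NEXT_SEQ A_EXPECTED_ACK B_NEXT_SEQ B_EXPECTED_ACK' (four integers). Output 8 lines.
293 200 200 293
421 200 200 421
421 200 341 421
421 200 378 421
441 200 378 441
441 378 378 441
441 552 552 441
441 640 640 441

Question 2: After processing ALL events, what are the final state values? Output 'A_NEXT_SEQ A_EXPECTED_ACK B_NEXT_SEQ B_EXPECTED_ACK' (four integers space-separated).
Answer: 441 640 640 441

Derivation:
After event 0: A_seq=293 A_ack=200 B_seq=200 B_ack=293
After event 1: A_seq=421 A_ack=200 B_seq=200 B_ack=421
After event 2: A_seq=421 A_ack=200 B_seq=341 B_ack=421
After event 3: A_seq=421 A_ack=200 B_seq=378 B_ack=421
After event 4: A_seq=441 A_ack=200 B_seq=378 B_ack=441
After event 5: A_seq=441 A_ack=378 B_seq=378 B_ack=441
After event 6: A_seq=441 A_ack=552 B_seq=552 B_ack=441
After event 7: A_seq=441 A_ack=640 B_seq=640 B_ack=441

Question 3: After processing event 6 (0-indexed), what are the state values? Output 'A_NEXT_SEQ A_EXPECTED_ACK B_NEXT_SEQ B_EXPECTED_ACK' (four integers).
After event 0: A_seq=293 A_ack=200 B_seq=200 B_ack=293
After event 1: A_seq=421 A_ack=200 B_seq=200 B_ack=421
After event 2: A_seq=421 A_ack=200 B_seq=341 B_ack=421
After event 3: A_seq=421 A_ack=200 B_seq=378 B_ack=421
After event 4: A_seq=441 A_ack=200 B_seq=378 B_ack=441
After event 5: A_seq=441 A_ack=378 B_seq=378 B_ack=441
After event 6: A_seq=441 A_ack=552 B_seq=552 B_ack=441

441 552 552 441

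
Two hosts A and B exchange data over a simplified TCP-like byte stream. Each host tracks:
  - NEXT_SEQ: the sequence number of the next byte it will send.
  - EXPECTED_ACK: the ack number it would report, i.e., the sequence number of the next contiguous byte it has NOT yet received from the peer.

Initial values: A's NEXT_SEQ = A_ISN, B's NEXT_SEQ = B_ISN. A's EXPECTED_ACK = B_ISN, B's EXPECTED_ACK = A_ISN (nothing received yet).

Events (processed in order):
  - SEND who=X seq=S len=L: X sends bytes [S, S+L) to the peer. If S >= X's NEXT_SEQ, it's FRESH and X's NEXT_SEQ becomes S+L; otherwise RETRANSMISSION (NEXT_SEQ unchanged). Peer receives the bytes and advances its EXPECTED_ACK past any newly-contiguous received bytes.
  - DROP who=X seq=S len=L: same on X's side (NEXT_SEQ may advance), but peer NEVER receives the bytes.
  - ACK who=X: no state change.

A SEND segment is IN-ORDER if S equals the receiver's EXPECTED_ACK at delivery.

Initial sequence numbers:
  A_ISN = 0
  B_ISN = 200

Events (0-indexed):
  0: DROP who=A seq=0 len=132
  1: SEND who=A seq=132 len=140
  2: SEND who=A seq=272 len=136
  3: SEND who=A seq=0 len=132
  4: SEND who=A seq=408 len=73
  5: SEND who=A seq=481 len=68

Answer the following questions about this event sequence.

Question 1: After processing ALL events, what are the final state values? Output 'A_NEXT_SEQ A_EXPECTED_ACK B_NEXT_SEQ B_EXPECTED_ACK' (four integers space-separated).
Answer: 549 200 200 549

Derivation:
After event 0: A_seq=132 A_ack=200 B_seq=200 B_ack=0
After event 1: A_seq=272 A_ack=200 B_seq=200 B_ack=0
After event 2: A_seq=408 A_ack=200 B_seq=200 B_ack=0
After event 3: A_seq=408 A_ack=200 B_seq=200 B_ack=408
After event 4: A_seq=481 A_ack=200 B_seq=200 B_ack=481
After event 5: A_seq=549 A_ack=200 B_seq=200 B_ack=549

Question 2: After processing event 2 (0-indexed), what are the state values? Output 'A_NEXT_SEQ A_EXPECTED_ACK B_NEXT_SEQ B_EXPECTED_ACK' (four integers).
After event 0: A_seq=132 A_ack=200 B_seq=200 B_ack=0
After event 1: A_seq=272 A_ack=200 B_seq=200 B_ack=0
After event 2: A_seq=408 A_ack=200 B_seq=200 B_ack=0

408 200 200 0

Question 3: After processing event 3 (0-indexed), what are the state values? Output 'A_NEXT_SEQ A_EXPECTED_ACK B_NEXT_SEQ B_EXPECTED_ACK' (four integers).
After event 0: A_seq=132 A_ack=200 B_seq=200 B_ack=0
After event 1: A_seq=272 A_ack=200 B_seq=200 B_ack=0
After event 2: A_seq=408 A_ack=200 B_seq=200 B_ack=0
After event 3: A_seq=408 A_ack=200 B_seq=200 B_ack=408

408 200 200 408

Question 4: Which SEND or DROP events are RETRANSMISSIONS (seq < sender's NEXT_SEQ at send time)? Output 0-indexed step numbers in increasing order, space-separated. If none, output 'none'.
Answer: 3

Derivation:
Step 0: DROP seq=0 -> fresh
Step 1: SEND seq=132 -> fresh
Step 2: SEND seq=272 -> fresh
Step 3: SEND seq=0 -> retransmit
Step 4: SEND seq=408 -> fresh
Step 5: SEND seq=481 -> fresh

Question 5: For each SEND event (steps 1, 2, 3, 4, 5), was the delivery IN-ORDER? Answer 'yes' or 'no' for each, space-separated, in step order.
Answer: no no yes yes yes

Derivation:
Step 1: SEND seq=132 -> out-of-order
Step 2: SEND seq=272 -> out-of-order
Step 3: SEND seq=0 -> in-order
Step 4: SEND seq=408 -> in-order
Step 5: SEND seq=481 -> in-order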